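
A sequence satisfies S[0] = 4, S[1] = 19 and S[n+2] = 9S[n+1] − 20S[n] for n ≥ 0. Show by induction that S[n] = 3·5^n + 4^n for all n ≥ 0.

Base cases: S[0] = 4 and 3·5^0 + 4^0 = 4; S[1] = 19 and 3·5^1 + 4^1 = 19.
Assume S[j] = 3·5^j + 4^j for all 0 ≤ j ≤ m, where m ≥ 1.
Then S[m+1] = 9S[m] − 20S[m−1] = 9·(3·5^m + 4^m) − 20·(3·5^{m−1} + 4^{m−1}) = 3·(9·5 − 20)5^{m−1} + (9·4 − 20)4^{m−1} = 75·5^{m−1} + 16·4^{m−1} = 3·5^{m+1} + 4^{m+1}.
So the formula holds for m+1, and by strong induction S[n] = 3·5^n + 4^n for all n ≥ 0.

S[n] = 3·5^n + 4^n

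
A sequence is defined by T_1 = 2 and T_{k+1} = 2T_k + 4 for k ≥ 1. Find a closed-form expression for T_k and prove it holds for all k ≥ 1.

Claim: T_k = 3·2^k − 4.

Base case: T_1 = 2, and 3·2^1 − 4 = 6 − 4 = 2.
Assume T_j = 3·2^j − 4 for some j ≥ 1.
Then T_{j+1} = 2T_j + 4 = 2·(3·2^j − 4) + 4 = 6·2^j − 8 + 4 = 3·2^{j+1} − 4.
So the formula holds for j+1, and by induction T_k = 3·2^k − 4 for all k ≥ 1.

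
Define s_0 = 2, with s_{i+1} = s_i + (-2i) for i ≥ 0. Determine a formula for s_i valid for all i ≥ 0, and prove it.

Claim: s_i = -i^2 + i + 2.

Base case: s_0 = 2, and -0^2 + 0 + 2 = 2.
Assume s_j = -j^2 + j + 2.
Then s_{j+1} = s_j + (-2j) = (-j^2 + j + 2) + (-2j) = -j^2 − j + 2,
and -(j+1)^2 + (j+1) + 2 = -j^2 − j + 2.
This completes the inductive step, so s_i = -i^2 + i + 2 for all i ≥ 0.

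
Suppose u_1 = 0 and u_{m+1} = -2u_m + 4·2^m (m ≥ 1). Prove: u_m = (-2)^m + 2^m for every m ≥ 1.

Base case: u_1 = 0, and (-2)^1 + 2^1 = -2 + 2 = 0.
Assume u_j = (-2)^j + 2^j for some j ≥ 1.
Then u_{j+1} = -2u_j + 4·2^j = -2·((-2)^j + 2^j) + 4·2^j = (-2)^{j+1} − 2·2^j + 4·2^j = (-2)^{j+1} + 2·2^j = (-2)^{j+1} + 2^{j+1}.
So the formula holds for j+1, and by induction u_m = (-2)^m + 2^m for all m ≥ 1.

u_m = (-2)^m + 2^m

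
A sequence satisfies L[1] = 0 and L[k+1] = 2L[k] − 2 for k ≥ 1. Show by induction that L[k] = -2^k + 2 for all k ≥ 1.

Base case: L[1] = 0, and -2^1 + 2 = -2 + 2 = 0.
Assume L[m] = -2^m + 2 for some m ≥ 1.
Then L[m+1] = 2L[m] − 2 = 2·(-2^m + 2) − 2 = -2^{m+1} + 4 − 2 = -2^{m+1} + 2.
Hence L[k] = -2^k + 2 for every k ≥ 1, by induction.

L[k] = -2^k + 2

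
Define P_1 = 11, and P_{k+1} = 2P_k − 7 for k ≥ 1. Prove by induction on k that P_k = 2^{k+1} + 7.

Base case: P_1 = 11, and 2^{1+1} + 7 = 4 + 7 = 11.
Assume P_j = 2^{j+1} + 7 for some j ≥ 1.
Then P_{j+1} = 2P_j − 7 = 2·(2^{j+1} + 7) − 7 = 2^{j+2} + 14 − 7 = 2^{j+2} + 7.
By induction, P_k = 2^{k+1} + 7 for all k ≥ 1.

P_k = 2^{k+1} + 7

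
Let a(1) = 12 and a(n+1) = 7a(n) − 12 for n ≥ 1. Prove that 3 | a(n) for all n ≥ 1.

Base case: a(1) = 12 = 3·4, so 3 | a(1).
Assume 3 | a(r), so a(r) = 3t for some integer t.
Then a(r+1) = 7a(r) − 12 = 7·(3t) − 12 = 3(7t − 4), so 3 | a(r+1).
By induction, 3 | a(n) for all n ≥ 1.

3 | a(n)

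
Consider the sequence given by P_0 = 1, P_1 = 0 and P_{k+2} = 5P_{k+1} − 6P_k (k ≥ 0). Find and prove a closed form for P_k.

Claim: P_k = 3·2^k − 2·3^k.

Base cases: P_0 = 1 and 3·2^0 − 2·3^0 = 1; P_1 = 0 and 3·2^1 − 2·3^1 = 0.
Assume P_j = 3·2^j − 2·3^j for all 0 ≤ j ≤ m, where m ≥ 1.
Then P_{m+1} = 5P_m − 6P_{m−1} = 5·(3·2^m − 2·3^m) − 6·(3·2^{m−1} − 2·3^{m−1}) = 3·(5·2 − 6)2^{m−1} − 2·(5·3 − 6)3^{m−1} = 12·2^{m−1} − 18·3^{m−1} = 3·2^{m+1} − 2·3^{m+1}.
This completes the inductive step, so P_k = 3·2^k − 2·3^k for all k ≥ 0.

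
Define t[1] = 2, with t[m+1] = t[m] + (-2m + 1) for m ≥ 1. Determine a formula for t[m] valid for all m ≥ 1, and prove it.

Claim: t[m] = -m^2 + 2m + 1.

Base case: t[1] = 2, and -1^2 + 2·1 + 1 = 2.
Assume t[j] = -j^2 + 2j + 1.
Then t[j+1] = t[j] + (-2j + 1) = (-j^2 + 2j + 1) + (-2j + 1) = -j^2 + 2,
and -(j+1)^2 + 2·(j+1) + 1 = -j^2 + 2.
This completes the inductive step, so t[m] = -m^2 + 2m + 1 for all m ≥ 1.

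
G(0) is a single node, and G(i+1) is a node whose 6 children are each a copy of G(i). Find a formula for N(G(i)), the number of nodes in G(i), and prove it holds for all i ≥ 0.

Claim: N(G(i)) = (6^{i+1} − 1)/5.

Base case: N(G(0)) = 1, and (6^{0+1} − 1)/5 = 1.
Assume N(G(k)) = (6^{k+1} − 1)/5.
Then N(G(k+1)) = 1 + 6N(G(k)) = 1 + 6·(6^{k+1} − 1)/5 = 1 + (6^{k+2} − 6)/5 = (5 + 6^{k+2} − 6)/5 = (6^{k+2} − 1)/5.
This completes the inductive step, so N(G(i)) = (6^{i+1} − 1)/5 for all i ≥ 0.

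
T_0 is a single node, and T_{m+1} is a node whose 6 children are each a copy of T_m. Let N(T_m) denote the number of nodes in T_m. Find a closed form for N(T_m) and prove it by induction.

Claim: N(T_m) = (6^{m+1} − 1)/5.

Base case: N(T_0) = 1, and (6^{0+1} − 1)/5 = 1.
Assume N(T_r) = (6^{r+1} − 1)/5.
Then N(T_{r+1}) = 1 + 6N(T_r) = 1 + 6·(6^{r+1} − 1)/5 = 1 + (6^{r+2} − 6)/5 = (5 + 6^{r+2} − 6)/5 = (6^{r+2} − 1)/5.
This completes the inductive step, so N(T_m) = (6^{m+1} − 1)/5 for all m ≥ 0.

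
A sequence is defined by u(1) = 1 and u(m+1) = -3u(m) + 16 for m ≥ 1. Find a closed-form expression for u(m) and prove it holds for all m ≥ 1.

Claim: u(m) = (-3)^m + 4.

Base case: u(1) = 1, and (-3)^1 + 4 = -3 + 4 = 1.
Assume u(k) = (-3)^k + 4 for some k ≥ 1.
Then u(k+1) = -3u(k) + 16 = -3·((-3)^k + 4) + 16 = -3·(-3)^k − 12 + 16 = (-3)^{k+1} + 4.
By induction, u(m) = (-3)^m + 4 for all m ≥ 1.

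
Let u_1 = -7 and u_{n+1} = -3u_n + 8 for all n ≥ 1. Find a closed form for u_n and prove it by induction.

Claim: u_n = 3·(-3)^n + 2.

Base case: u_1 = -7, and 3·(-3)^1 + 2 = -9 + 2 = -7.
Assume u_r = 3·(-3)^r + 2 for some r ≥ 1.
Then u_{r+1} = -3u_r + 8 = -3·(3·(-3)^r + 2) + 8 = -9·(-3)^r − 6 + 8 = 3·(-3)^{r+1} + 2.
By induction, u_n = 3·(-3)^n + 2 for all n ≥ 1.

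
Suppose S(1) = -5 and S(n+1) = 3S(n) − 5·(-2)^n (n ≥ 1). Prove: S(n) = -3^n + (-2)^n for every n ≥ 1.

Base case: S(1) = -5, and -3^1 + (-2)^1 = -3 − 2 = -5.
Assume S(j) = -3^j + (-2)^j for some j ≥ 1.
Then S(j+1) = 3S(j) − 5·(-2)^j = 3·(-3^j + (-2)^j) − 5·(-2)^j = -3^{j+1} + 3·(-2)^j − 5·(-2)^j = -3^{j+1} − 2·(-2)^j = -3^{j+1} + (-2)^{j+1}.
Hence S(n) = -3^n + (-2)^n for every n ≥ 1, by induction.

S(n) = -3^n + (-2)^n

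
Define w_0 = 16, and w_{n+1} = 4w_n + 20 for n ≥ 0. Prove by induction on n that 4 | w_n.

Base case: w_0 = 16 = 4·4, so 4 | w_0.
Assume 4 | w_r, so w_r = 4t for some integer t.
Then w_{r+1} = 4w_r + 20 = 4·(4t) + 20 = 4(4t + 5), so 4 | w_{r+1}.
So the property holds for r+1, and by induction 4 | w_n for all n ≥ 0.

4 | w_n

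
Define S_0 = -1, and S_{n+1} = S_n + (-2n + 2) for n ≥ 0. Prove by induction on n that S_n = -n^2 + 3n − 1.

Base case: S_0 = -1, and -0^2 + 3·0 − 1 = -1.
Assume S_k = -k^2 + 3k − 1.
Then S_{k+1} = S_k + (-2k + 2) = (-k^2 + 3k − 1) + (-2k + 2) = -k^2 + k + 1,
and -(k+1)^2 + 3·(k+1) − 1 = -k^2 + k + 1.
Hence S_n = -n^2 + 3n − 1 for every n ≥ 0, by induction.

S_n = -n^2 + 3n − 1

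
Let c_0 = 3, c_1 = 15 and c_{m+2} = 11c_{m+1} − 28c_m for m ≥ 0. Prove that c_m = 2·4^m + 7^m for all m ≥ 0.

Base cases: c_0 = 3 and 2·4^0 + 7^0 = 3; c_1 = 15 and 2·4^1 + 7^1 = 15.
Assume c_j = 2·4^j + 7^j for all 0 ≤ j ≤ k, where k ≥ 1.
Then c_{k+1} = 11c_k − 28c_{k−1} = 11·(2·4^k + 7^k) − 28·(2·4^{k−1} + 7^{k−1}) = 2·(11·4 − 28)4^{k−1} + (11·7 − 28)7^{k−1} = 32·4^{k−1} + 49·7^{k−1} = 2·4^{k+1} + 7^{k+1}.
Hence c_m = 2·4^m + 7^m for every m ≥ 0, by strong induction.

c_m = 2·4^m + 7^m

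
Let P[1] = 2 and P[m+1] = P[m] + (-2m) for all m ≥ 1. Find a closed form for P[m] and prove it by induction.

Claim: P[m] = -m^2 + m + 2.

Base case: P[1] = 2, and -1^2 + 1 + 2 = 2.
Assume P[j] = -j^2 + j + 2.
Then P[j+1] = P[j] + (-2j) = (-j^2 + j + 2) + (-2j) = -j^2 − j + 2,
and -(j+1)^2 + (j+1) + 2 = -j^2 − j + 2.
By induction, P[m] = -m^2 + m + 2 for all m ≥ 1.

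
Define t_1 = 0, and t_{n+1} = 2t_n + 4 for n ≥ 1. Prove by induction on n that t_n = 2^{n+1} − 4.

Base case: t_1 = 0, and 2^{1+1} − 4 = 4 − 4 = 0.
Assume t_j = 2^{j+1} − 4 for some j ≥ 1.
Then t_{j+1} = 2t_j + 4 = 2·(2^{j+1} − 4) + 4 = 2^{j+2} − 8 + 4 = 2^{j+2} − 4.
So the formula holds for j+1, and by induction t_n = 2^{n+1} − 4 for all n ≥ 1.

t_n = 2^{n+1} − 4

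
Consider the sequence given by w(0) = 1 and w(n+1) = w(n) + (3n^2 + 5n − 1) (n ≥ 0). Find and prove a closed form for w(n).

Claim: w(n) = n^3 + n^2 − 3n + 1.

Base case: w(0) = 1, and 0^3 + 0^2 − 3·0 + 1 = 1.
Assume w(r) = r^3 + r^2 − 3r + 1.
Then w(r+1) = w(r) + (3r^2 + 5r − 1) = (r^3 + r^2 − 3r + 1) + (3r^2 + 5r − 1) = r^3 + 4r^2 + 2r,
and (r+1)^3 + (r+1)^2 − 3·(r+1) + 1 = r^3 + 4r^2 + 2r.
This completes the inductive step, so w(n) = n^3 + n^2 − 3n + 1 for all n ≥ 0.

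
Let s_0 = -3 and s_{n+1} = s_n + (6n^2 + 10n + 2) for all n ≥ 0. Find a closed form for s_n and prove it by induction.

Claim: s_n = 2n^3 + 2n^2 − 2n − 3.

Base case: s_0 = -3, and 2·0^3 + 2·0^2 − 2·0 − 3 = -3.
Assume s_m = 2m^3 + 2m^2 − 2m − 3.
Then s_{m+1} = s_m + (6m^2 + 10m + 2) = (2m^3 + 2m^2 − 2m − 3) + (6m^2 + 10m + 2) = 2m^3 + 8m^2 + 8m − 1,
and 2·(m+1)^3 + 2·(m+1)^2 − 2·(m+1) − 3 = 2m^3 + 8m^2 + 8m − 1.
By induction, s_n = 2n^3 + 2n^2 − 2n − 3 for all n ≥ 0.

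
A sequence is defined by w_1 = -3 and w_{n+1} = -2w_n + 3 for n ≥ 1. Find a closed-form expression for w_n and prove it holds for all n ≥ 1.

Claim: w_n = 2·(-2)^n + 1.

Base case: w_1 = -3, and 2·(-2)^1 + 1 = -4 + 1 = -3.
Assume w_r = 2·(-2)^r + 1 for some r ≥ 1.
Then w_{r+1} = -2w_r + 3 = -2·(2·(-2)^r + 1) + 3 = -4·(-2)^r − 2 + 3 = 2·(-2)^{r+1} + 1.
This completes the inductive step, so w_n = 2·(-2)^n + 1 for all n ≥ 1.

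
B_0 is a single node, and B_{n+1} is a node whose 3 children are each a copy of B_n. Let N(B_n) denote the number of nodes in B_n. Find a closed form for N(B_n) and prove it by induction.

Claim: N(B_n) = (3^{n+1} − 1)/2.

Base case: N(B_0) = 1, and (3^{0+1} − 1)/2 = 1.
Assume N(B_r) = (3^{r+1} − 1)/2.
Then N(B_{r+1}) = 1 + 3N(B_r) = 1 + 3·(3^{r+1} − 1)/2 = 1 + (3^{r+2} − 3)/2 = (2 + 3^{r+2} − 3)/2 = (3^{r+2} − 1)/2.
This completes the inductive step, so N(B_n) = (3^{n+1} − 1)/2 for all n ≥ 0.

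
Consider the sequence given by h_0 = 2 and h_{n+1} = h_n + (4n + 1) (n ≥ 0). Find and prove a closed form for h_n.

Claim: h_n = 2n^2 − n + 2.

Base case: h_0 = 2, and 2·0^2 − 0 + 2 = 2.
Assume h_j = 2j^2 − j + 2.
Then h_{j+1} = h_j + (4j + 1) = (2j^2 − j + 2) + (4j + 1) = 2j^2 + 3j + 3,
and 2·(j+1)^2 − (j+1) + 2 = 2j^2 + 3j + 3.
This completes the inductive step, so h_n = 2n^2 − n + 2 for all n ≥ 0.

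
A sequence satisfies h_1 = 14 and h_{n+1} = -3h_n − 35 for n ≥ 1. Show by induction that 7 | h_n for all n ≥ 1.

Base case: h_1 = 14 = 7·2, so 7 | h_1.
Assume 7 | h_k, so h_k = 7t for some integer t.
Then h_{k+1} = -3h_k − 35 = -3·(7t) − 35 = 7(-3t − 5), so 7 | h_{k+1}.
So the property holds for k+1, and by induction 7 | h_n for all n ≥ 1.

7 | h_n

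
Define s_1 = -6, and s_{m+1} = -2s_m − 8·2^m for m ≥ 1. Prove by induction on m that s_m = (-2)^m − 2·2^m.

Base case: s_1 = -6, and (-2)^1 − 2·2^1 = -2 − 4 = -6.
Assume s_r = (-2)^r − 2·2^r for some r ≥ 1.
Then s_{r+1} = -2s_r − 8·2^r = -2·((-2)^r − 2·2^r) − 8·2^r = (-2)^{r+1} + 4·2^r − 8·2^r = (-2)^{r+1} − 4·2^r = (-2)^{r+1} − 2·2^{r+1}.
By induction, s_m = (-2)^m − 2·2^m for all m ≥ 1.

s_m = (-2)^m − 2·2^m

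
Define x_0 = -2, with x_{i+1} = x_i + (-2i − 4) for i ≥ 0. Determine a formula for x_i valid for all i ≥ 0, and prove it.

Claim: x_i = -i^2 − 3i − 2.

Base case: x_0 = -2, and -0^2 − 3·0 − 2 = -2.
Assume x_m = -m^2 − 3m − 2.
Then x_{m+1} = x_m + (-2m − 4) = (-m^2 − 3m − 2) + (-2m − 4) = -m^2 − 5m − 6,
and -(m+1)^2 − 3·(m+1) − 2 = -m^2 − 5m − 6.
This completes the inductive step, so x_i = -i^2 − 3i − 2 for all i ≥ 0.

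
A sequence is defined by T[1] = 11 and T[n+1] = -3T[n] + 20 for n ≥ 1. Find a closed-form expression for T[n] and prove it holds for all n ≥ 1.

Claim: T[n] = -2·(-3)^n + 5.

Base case: T[1] = 11, and -2·(-3)^1 + 5 = 6 + 5 = 11.
Assume T[m] = -2·(-3)^m + 5 for some m ≥ 1.
Then T[m+1] = -3T[m] + 20 = -3·(-2·(-3)^m + 5) + 20 = 6·(-3)^m − 15 + 20 = -2·(-3)^{m+1} + 5.
Hence T[n] = -2·(-3)^n + 5 for every n ≥ 1, by induction.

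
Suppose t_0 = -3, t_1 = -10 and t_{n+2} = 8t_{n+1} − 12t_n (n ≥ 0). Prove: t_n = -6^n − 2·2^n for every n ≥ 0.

Base cases: t_0 = -3 and -6^0 − 2·2^0 = -3; t_1 = -10 and -6^1 − 2·2^1 = -10.
Assume t_j = -6^j − 2·2^j for all 0 ≤ j ≤ k, where k ≥ 1.
Then t_{k+1} = 8t_k − 12t_{k−1} = 8·(-6^k − 2·2^k) − 12·(-6^{k−1} − 2·2^{k−1}) = -(8·6 − 12)6^{k−1} − 2·(8·2 − 12)2^{k−1} = -36·6^{k−1} − 8·2^{k−1} = -6^{k+1} − 2·2^{k+1}.
So the formula holds for k+1, and by strong induction t_n = -6^n − 2·2^n for all n ≥ 0.

t_n = -6^n − 2·2^n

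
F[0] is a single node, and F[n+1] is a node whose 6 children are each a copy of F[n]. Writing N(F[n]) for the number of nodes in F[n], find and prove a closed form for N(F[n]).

Claim: N(F[n]) = (6^{n+1} − 1)/5.

Base case: N(F[0]) = 1, and (6^{0+1} − 1)/5 = 1.
Assume N(F[j]) = (6^{j+1} − 1)/5.
Then N(F[j+1]) = 1 + 6N(F[j]) = 1 + 6·(6^{j+1} − 1)/5 = 1 + (6^{j+2} − 6)/5 = (5 + 6^{j+2} − 6)/5 = (6^{j+2} − 1)/5.
Hence N(F[n]) = (6^{n+1} − 1)/5 for every n ≥ 0, by induction.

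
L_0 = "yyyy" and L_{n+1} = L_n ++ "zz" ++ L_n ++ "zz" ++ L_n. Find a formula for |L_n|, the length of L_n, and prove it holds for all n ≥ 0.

Claim: |L_n| = 6·3^n − 2.

Base case: |L_0| = 4, and 6·3^0 − 2 = 4.
Assume |L_r| = 6·3^r − 2.
Then |L_{r+1}| = 3|L_r| + 4 = 3(6·3^r − 2) + 4 = 6·3^{r+1} − 6 + 4 = 6·3^{r+1} − 2.
This completes the inductive step, so |L_n| = 6·3^n − 2 for all n ≥ 0.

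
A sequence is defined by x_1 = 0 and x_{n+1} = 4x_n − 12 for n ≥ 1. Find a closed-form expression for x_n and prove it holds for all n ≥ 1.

Claim: x_n = -4^n + 4.

Base case: x_1 = 0, and -4^1 + 4 = -4 + 4 = 0.
Assume x_j = -4^j + 4 for some j ≥ 1.
Then x_{j+1} = 4x_j − 12 = 4·(-4^j + 4) − 12 = -4^{j+1} + 16 − 12 = -4^{j+1} + 4.
This completes the inductive step, so x_n = -4^n + 4 for all n ≥ 1.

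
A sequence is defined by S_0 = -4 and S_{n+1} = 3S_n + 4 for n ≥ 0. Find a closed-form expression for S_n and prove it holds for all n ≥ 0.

Claim: S_n = -2·3^n − 2.

Base case: S_0 = -4, and -2·3^0 − 2 = -2 − 2 = -4.
Assume S_r = -2·3^r − 2 for some r ≥ 0.
Then S_{r+1} = 3S_r + 4 = 3·(-2·3^r − 2) + 4 = -6·3^r − 6 + 4 = -2·3^{r+1} − 2.
This completes the inductive step, so S_n = -2·3^n − 2 for all n ≥ 0.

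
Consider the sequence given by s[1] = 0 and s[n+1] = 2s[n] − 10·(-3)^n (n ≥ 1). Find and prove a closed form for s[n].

Claim: s[n] = 3·2^n + 2·(-3)^n.

Base case: s[1] = 0, and 3·2^1 + 2·(-3)^1 = 6 − 6 = 0.
Assume s[r] = 3·2^r + 2·(-3)^r for some r ≥ 1.
Then s[r+1] = 2s[r] − 10·(-3)^r = 2·(3·2^r + 2·(-3)^r) − 10·(-3)^r = 3·2^{r+1} + 4·(-3)^r − 10·(-3)^r = 3·2^{r+1} − 6·(-3)^r = 3·2^{r+1} + 2·(-3)^{r+1}.
By induction, s[n] = 3·2^n + 2·(-3)^n for all n ≥ 1.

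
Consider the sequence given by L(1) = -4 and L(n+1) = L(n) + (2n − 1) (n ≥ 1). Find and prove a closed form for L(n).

Claim: L(n) = n^2 − 2n − 3.

Base case: L(1) = -4, and 1^2 − 2·1 − 3 = -4.
Assume L(m) = m^2 − 2m − 3.
Then L(m+1) = L(m) + (2m − 1) = (m^2 − 2m − 3) + (2m − 1) = m^2 − 4,
and (m+1)^2 − 2·(m+1) − 3 = m^2 − 4.
Hence L(n) = n^2 − 2n − 3 for every n ≥ 1, by induction.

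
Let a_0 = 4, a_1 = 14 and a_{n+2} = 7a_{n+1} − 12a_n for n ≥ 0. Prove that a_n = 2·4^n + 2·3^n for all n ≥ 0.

Base cases: a_0 = 4 and 2·4^0 + 2·3^0 = 4; a_1 = 14 and 2·4^1 + 2·3^1 = 14.
Assume a_j = 2·4^j + 2·3^j for all 0 ≤ j ≤ r, where r ≥ 1.
Then a_{r+1} = 7a_r − 12a_{r−1} = 7·(2·4^r + 2·3^r) − 12·(2·4^{r−1} + 2·3^{r−1}) = 2·(7·4 − 12)4^{r−1} + 2·(7·3 − 12)3^{r−1} = 32·4^{r−1} + 18·3^{r−1} = 2·4^{r+1} + 2·3^{r+1}.
By strong induction, a_n = 2·4^n + 2·3^n for all n ≥ 0.

a_n = 2·4^n + 2·3^n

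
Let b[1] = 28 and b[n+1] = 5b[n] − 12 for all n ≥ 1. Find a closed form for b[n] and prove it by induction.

Claim: b[n] = 5^{n+1} + 3.

Base case: b[1] = 28, and 5^{1+1} + 3 = 25 + 3 = 28.
Assume b[r] = 5^{r+1} + 3 for some r ≥ 1.
Then b[r+1] = 5b[r] − 12 = 5·(5^{r+1} + 3) − 12 = 5^{r+2} + 15 − 12 = 5^{r+2} + 3.
So the formula holds for r+1, and by induction b[n] = 5^{n+1} + 3 for all n ≥ 1.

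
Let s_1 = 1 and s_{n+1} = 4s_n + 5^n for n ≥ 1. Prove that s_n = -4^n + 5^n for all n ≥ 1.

Base case: s_1 = 1, and -4^1 + 5^1 = -4 + 5 = 1.
Assume s_r = -4^r + 5^r for some r ≥ 1.
Then s_{r+1} = 4s_r + 5^r = 4·(-4^r + 5^r) + 5^r = -4^{r+1} + 4·5^r + 5^r = -4^{r+1} + 5·5^r = -4^{r+1} + 5^{r+1}.
So the formula holds for r+1, and by induction s_n = -4^n + 5^n for all n ≥ 1.

s_n = -4^n + 5^n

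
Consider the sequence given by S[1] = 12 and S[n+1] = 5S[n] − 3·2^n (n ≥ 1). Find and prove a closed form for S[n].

Claim: S[n] = 2·5^n + 2^n.

Base case: S[1] = 12, and 2·5^1 + 2^1 = 10 + 2 = 12.
Assume S[k] = 2·5^k + 2^k for some k ≥ 1.
Then S[k+1] = 5S[k] − 3·2^k = 5·(2·5^k + 2^k) − 3·2^k = 2·5^{k+1} + 5·2^k − 3·2^k = 2·5^{k+1} + 2·2^k = 2·5^{k+1} + 2^{k+1}.
By induction, S[n] = 2·5^n + 2^n for all n ≥ 1.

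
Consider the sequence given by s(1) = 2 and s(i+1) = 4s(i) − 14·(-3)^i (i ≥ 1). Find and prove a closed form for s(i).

Claim: s(i) = 2·4^i + 2·(-3)^i.

Base case: s(1) = 2, and 2·4^1 + 2·(-3)^1 = 8 − 6 = 2.
Assume s(k) = 2·4^k + 2·(-3)^k for some k ≥ 1.
Then s(k+1) = 4s(k) − 14·(-3)^k = 4·(2·4^k + 2·(-3)^k) − 14·(-3)^k = 2·4^{k+1} + 8·(-3)^k − 14·(-3)^k = 2·4^{k+1} − 6·(-3)^k = 2·4^{k+1} + 2·(-3)^{k+1}.
So the formula holds for k+1, and by induction s(i) = 2·4^i + 2·(-3)^i for all i ≥ 1.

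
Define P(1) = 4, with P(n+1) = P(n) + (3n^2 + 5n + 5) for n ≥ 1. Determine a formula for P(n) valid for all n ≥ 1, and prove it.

Claim: P(n) = n^3 + n^2 + 3n − 1.

Base case: P(1) = 4, and 1^3 + 1^2 + 3·1 − 1 = 4.
Assume P(j) = j^3 + j^2 + 3j − 1.
Then P(j+1) = P(j) + (3j^2 + 5j + 5) = (j^3 + j^2 + 3j − 1) + (3j^2 + 5j + 5) = j^3 + 4j^2 + 8j + 4,
and (j+1)^3 + (j+1)^2 + 3·(j+1) − 1 = j^3 + 4j^2 + 8j + 4.
This completes the inductive step, so P(n) = n^3 + n^2 + 3n − 1 for all n ≥ 1.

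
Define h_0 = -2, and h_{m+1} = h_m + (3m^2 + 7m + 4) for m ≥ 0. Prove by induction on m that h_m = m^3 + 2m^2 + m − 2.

Base case: h_0 = -2, and 0^3 + 2·0^2 + 0 − 2 = -2.
Assume h_k = k^3 + 2k^2 + k − 2.
Then h_{k+1} = h_k + (3k^2 + 7k + 4) = (k^3 + 2k^2 + k − 2) + (3k^2 + 7k + 4) = k^3 + 5k^2 + 8k + 2,
and (k+1)^3 + 2·(k+1)^2 + (k+1) − 2 = k^3 + 5k^2 + 8k + 2.
Hence h_m = m^3 + 2m^2 + m − 2 for every m ≥ 0, by induction.

h_m = m^3 + 2m^2 + m − 2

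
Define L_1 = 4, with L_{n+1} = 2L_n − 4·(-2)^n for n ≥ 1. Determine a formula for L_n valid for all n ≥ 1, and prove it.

Claim: L_n = 3·2^n + (-2)^n.

Base case: L_1 = 4, and 3·2^1 + (-2)^1 = 6 − 2 = 4.
Assume L_r = 3·2^r + (-2)^r for some r ≥ 1.
Then L_{r+1} = 2L_r − 4·(-2)^r = 2·(3·2^r + (-2)^r) − 4·(-2)^r = 3·2^{r+1} + 2·(-2)^r − 4·(-2)^r = 3·2^{r+1} − 2·(-2)^r = 3·2^{r+1} + (-2)^{r+1}.
So the formula holds for r+1, and by induction L_n = 3·2^n + (-2)^n for all n ≥ 1.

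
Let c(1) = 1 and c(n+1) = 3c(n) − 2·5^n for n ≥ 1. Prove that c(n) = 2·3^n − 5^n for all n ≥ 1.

Base case: c(1) = 1, and 2·3^1 − 5^1 = 6 − 5 = 1.
Assume c(m) = 2·3^m − 5^m for some m ≥ 1.
Then c(m+1) = 3c(m) − 2·5^m = 3·(2·3^m − 5^m) − 2·5^m = 2·3^{m+1} − 3·5^m − 2·5^m = 2·3^{m+1} − 5·5^m = 2·3^{m+1} − 5^{m+1}.
By induction, c(n) = 2·3^n − 5^n for all n ≥ 1.

c(n) = 2·3^n − 5^n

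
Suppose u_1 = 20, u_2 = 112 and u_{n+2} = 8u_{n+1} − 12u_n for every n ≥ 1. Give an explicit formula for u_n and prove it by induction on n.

Claim: u_n = 3·6^n + 2^n.

Base cases: u_1 = 20 and 3·6^1 + 2^1 = 20; u_2 = 112 and 3·6^2 + 2^2 = 112.
Assume u_i = 3·6^i + 2^i for all 1 ≤ i ≤ j, where j ≥ 2.
Then u_{j+1} = 8u_j − 12u_{j−1} = 8·(3·6^j + 2^j) − 12·(3·6^{j−1} + 2^{j−1}) = 3·(8·6 − 12)6^{j−1} + (8·2 − 12)2^{j−1} = 108·6^{j−1} + 4·2^{j−1} = 3·6^{j+1} + 2^{j+1}.
Hence u_n = 3·6^n + 2^n for every n ≥ 1, by strong induction.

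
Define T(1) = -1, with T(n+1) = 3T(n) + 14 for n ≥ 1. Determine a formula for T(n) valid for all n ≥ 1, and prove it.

Claim: T(n) = 2·3^n − 7.

Base case: T(1) = -1, and 2·3^1 − 7 = 6 − 7 = -1.
Assume T(j) = 2·3^j − 7 for some j ≥ 1.
Then T(j+1) = 3T(j) + 14 = 3·(2·3^j − 7) + 14 = 6·3^j − 21 + 14 = 2·3^{j+1} − 7.
Hence T(n) = 2·3^n − 7 for every n ≥ 1, by induction.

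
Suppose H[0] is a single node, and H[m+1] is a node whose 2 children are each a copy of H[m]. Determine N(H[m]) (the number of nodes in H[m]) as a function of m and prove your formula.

Claim: N(H[m]) = 2^{m+1} − 1.

Base case: N(H[0]) = 1, and 2^{0+1} − 1 = 1.
Assume N(H[r]) = 2^{r+1} − 1.
Then N(H[r+1]) = 1 + 2N(H[r]) = 1 + 2(2^{r+1} − 1) = 2^{r+2} − 2 + 1 = 2^{r+2} − 1.
Hence N(H[m]) = 2^{m+1} − 1 for every m ≥ 0, by induction.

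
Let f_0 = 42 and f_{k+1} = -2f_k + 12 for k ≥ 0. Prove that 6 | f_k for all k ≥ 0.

Base case: f_0 = 42 = 6·7, so 6 | f_0.
Assume 6 | f_r, so f_r = 6t for some integer t.
Then f_{r+1} = -2f_r + 12 = -2·(6t) + 12 = 6(-2t + 2), so 6 | f_{r+1}.
This completes the inductive step, so 6 | f_k for all k ≥ 0.

6 | f_k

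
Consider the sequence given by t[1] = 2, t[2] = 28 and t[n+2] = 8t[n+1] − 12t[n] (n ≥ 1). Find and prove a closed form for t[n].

Claim: t[n] = 6^n − 2·2^n.

Base cases: t[1] = 2 and 6^1 − 2·2^1 = 2; t[2] = 28 and 6^2 − 2·2^2 = 28.
Assume t[j] = 6^j − 2·2^j for all 1 ≤ j ≤ m, where m ≥ 2.
Then t[m+1] = 8t[m] − 12t[m−1] = 8·(6^m − 2·2^m) − 12·(6^{m−1} − 2·2^{m−1}) = (8·6 − 12)6^{m−1} − 2·(8·2 − 12)2^{m−1} = 36·6^{m−1} − 8·2^{m−1} = 6^{m+1} − 2·2^{m+1}.
This completes the inductive step, so t[n] = 6^n − 2·2^n for all n ≥ 1.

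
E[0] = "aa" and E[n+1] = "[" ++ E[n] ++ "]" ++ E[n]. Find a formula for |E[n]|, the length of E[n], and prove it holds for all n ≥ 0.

Claim: |E[n]| = 2^{n+2} − 2.

Base case: |E[0]| = 2, and 2^{0+2} − 2 = 2.
Assume |E[r]| = 2^{r+2} − 2.
Then |E[r+1]| = 1 + |E[r]| + 1 + |E[r]| = 2|E[r]| + 2 = 2(2^{r+2} − 2) + 2 = 2^{r+3} − 4 + 2 = 2^{r+3} − 2.
By induction, |E[n]| = 2^{n+2} − 2 for all n ≥ 0.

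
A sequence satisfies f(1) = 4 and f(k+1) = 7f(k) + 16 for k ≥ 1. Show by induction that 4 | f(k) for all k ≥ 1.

Base case: f(1) = 4 = 4·1, so 4 | f(1).
Assume 4 | f(m), so f(m) = 4t for some integer t.
Then f(m+1) = 7f(m) + 16 = 7·(4t) + 16 = 4(7t + 4), so 4 | f(m+1).
By induction, 4 | f(k) for all k ≥ 1.

4 | f(k)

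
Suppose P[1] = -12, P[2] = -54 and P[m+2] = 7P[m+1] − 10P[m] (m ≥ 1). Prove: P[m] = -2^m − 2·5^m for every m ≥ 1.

Base cases: P[1] = -12 and -2^1 − 2·5^1 = -12; P[2] = -54 and -2^2 − 2·5^2 = -54.
Assume P[j] = -2^j − 2·5^j for all 1 ≤ j ≤ r, where r ≥ 2.
Then P[r+1] = 7P[r] − 10P[r−1] = 7·(-2^r − 2·5^r) − 10·(-2^{r−1} − 2·5^{r−1}) = -(7·2 − 10)2^{r−1} − 2·(7·5 − 10)5^{r−1} = -4·2^{r−1} − 50·5^{r−1} = -2^{r+1} − 2·5^{r+1}.
By strong induction, P[m] = -2^m − 2·5^m for all m ≥ 1.

P[m] = -2^m − 2·5^m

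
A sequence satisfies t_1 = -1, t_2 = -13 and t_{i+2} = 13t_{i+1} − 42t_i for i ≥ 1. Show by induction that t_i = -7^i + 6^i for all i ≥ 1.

Base cases: t_1 = -1 and -7^1 + 6^1 = -1; t_2 = -13 and -7^2 + 6^2 = -13.
Assume t_p = -7^p + 6^p for all 1 ≤ p ≤ j, where j ≥ 2.
Then t_{j+1} = 13t_j − 42t_{j−1} = 13·(-7^j + 6^j) − 42·(-7^{j−1} + 6^{j−1}) = -(13·7 − 42)7^{j−1} + (13·6 − 42)6^{j−1} = -49·7^{j−1} + 36·6^{j−1} = -7^{j+1} + 6^{j+1}.
Hence t_i = -7^i + 6^i for every i ≥ 1, by strong induction.

t_i = -7^i + 6^i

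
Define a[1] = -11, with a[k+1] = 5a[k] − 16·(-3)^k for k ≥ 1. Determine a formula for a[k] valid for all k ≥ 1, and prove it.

Claim: a[k] = -5^k + 2·(-3)^k.

Base case: a[1] = -11, and -5^1 + 2·(-3)^1 = -5 − 6 = -11.
Assume a[r] = -5^r + 2·(-3)^r for some r ≥ 1.
Then a[r+1] = 5a[r] − 16·(-3)^r = 5·(-5^r + 2·(-3)^r) − 16·(-3)^r = -5^{r+1} + 10·(-3)^r − 16·(-3)^r = -5^{r+1} − 6·(-3)^r = -5^{r+1} + 2·(-3)^{r+1}.
Hence a[k] = -5^k + 2·(-3)^k for every k ≥ 1, by induction.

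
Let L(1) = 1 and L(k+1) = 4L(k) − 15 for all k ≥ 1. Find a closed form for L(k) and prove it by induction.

Claim: L(k) = -4^k + 5.

Base case: L(1) = 1, and -4^1 + 5 = -4 + 5 = 1.
Assume L(j) = -4^j + 5 for some j ≥ 1.
Then L(j+1) = 4L(j) − 15 = 4·(-4^j + 5) − 15 = -4^{j+1} + 20 − 15 = -4^{j+1} + 5.
By induction, L(k) = -4^k + 5 for all k ≥ 1.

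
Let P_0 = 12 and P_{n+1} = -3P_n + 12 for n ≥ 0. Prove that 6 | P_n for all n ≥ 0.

Base case: P_0 = 12 = 6·2, so 6 | P_0.
Assume 6 | P_r, so P_r = 6t for some integer t.
Then P_{r+1} = -3P_r + 12 = -3·(6t) + 12 = 6(-3t + 2), so 6 | P_{r+1}.
This completes the inductive step, so 6 | P_n for all n ≥ 0.

6 | P_n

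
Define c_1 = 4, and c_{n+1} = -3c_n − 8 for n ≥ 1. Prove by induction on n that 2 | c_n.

Base case: c_1 = 4 = 2·2, so 2 | c_1.
Assume 2 | c_m, so c_m = 2t for some integer t.
Then c_{m+1} = -3c_m − 8 = -3·(2t) − 8 = 2(-3t − 4), so 2 | c_{m+1}.
By induction, 2 | c_n for all n ≥ 1.

2 | c_n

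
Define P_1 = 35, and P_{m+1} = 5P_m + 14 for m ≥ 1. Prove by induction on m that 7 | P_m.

Base case: P_1 = 35 = 7·5, so 7 | P_1.
Assume 7 | P_j, so P_j = 7t for some integer t.
Then P_{j+1} = 5P_j + 14 = 5·(7t) + 14 = 7(5t + 2), so 7 | P_{j+1}.
So the property holds for j+1, and by induction 7 | P_m for all m ≥ 1.

7 | P_m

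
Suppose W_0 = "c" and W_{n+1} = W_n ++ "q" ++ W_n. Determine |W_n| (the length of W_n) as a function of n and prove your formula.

Claim: |W_n| = 2^{n+1} − 1.

Base case: |W_0| = 1, and 2^{0+1} − 1 = 1.
Assume |W_r| = 2^{r+1} − 1.
Then |W_{r+1}| = |W_r| + 1 + |W_r| = 2|W_r| + 1 = 2(2^{r+1} − 1) + 1 = 2^{r+2} − 2 + 1 = 2^{r+2} − 1.
Hence |W_n| = 2^{n+1} − 1 for every n ≥ 0, by induction.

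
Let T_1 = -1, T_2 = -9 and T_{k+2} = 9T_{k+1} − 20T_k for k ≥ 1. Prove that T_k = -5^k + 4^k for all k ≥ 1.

Base cases: T_1 = -1 and -5^1 + 4^1 = -1; T_2 = -9 and -5^2 + 4^2 = -9.
Assume T_j = -5^j + 4^j for all 1 ≤ j ≤ m, where m ≥ 2.
Then T_{m+1} = 9T_m − 20T_{m−1} = 9·(-5^m + 4^m) − 20·(-5^{m−1} + 4^{m−1}) = -(9·5 − 20)5^{m−1} + (9·4 − 20)4^{m−1} = -25·5^{m−1} + 16·4^{m−1} = -5^{m+1} + 4^{m+1}.
So the formula holds for m+1, and by strong induction T_k = -5^k + 4^k for all k ≥ 1.

T_k = -5^k + 4^k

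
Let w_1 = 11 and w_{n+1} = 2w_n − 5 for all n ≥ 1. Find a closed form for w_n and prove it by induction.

Claim: w_n = 3·2^n + 5.

Base case: w_1 = 11, and 3·2^1 + 5 = 6 + 5 = 11.
Assume w_j = 3·2^j + 5 for some j ≥ 1.
Then w_{j+1} = 2w_j − 5 = 2·(3·2^j + 5) − 5 = 6·2^j + 10 − 5 = 3·2^{j+1} + 5.
So the formula holds for j+1, and by induction w_n = 3·2^n + 5 for all n ≥ 1.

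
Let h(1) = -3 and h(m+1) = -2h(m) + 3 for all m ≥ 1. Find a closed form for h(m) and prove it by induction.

Claim: h(m) = 2·(-2)^m + 1.

Base case: h(1) = -3, and 2·(-2)^1 + 1 = -4 + 1 = -3.
Assume h(j) = 2·(-2)^j + 1 for some j ≥ 1.
Then h(j+1) = -2h(j) + 3 = -2·(2·(-2)^j + 1) + 3 = -4·(-2)^j − 2 + 3 = 2·(-2)^{j+1} + 1.
This completes the inductive step, so h(m) = 2·(-2)^m + 1 for all m ≥ 1.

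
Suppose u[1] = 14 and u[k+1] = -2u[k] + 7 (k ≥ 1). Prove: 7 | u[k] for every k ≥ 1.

Base case: u[1] = 14 = 7·2, so 7 | u[1].
Assume 7 | u[j], so u[j] = 7t for some integer t.
Then u[j+1] = -2u[j] + 7 = -2·(7t) + 7 = 7(-2t + 1), so 7 | u[j+1].
So the property holds for j+1, and by induction 7 | u[k] for all k ≥ 1.

7 | u[k]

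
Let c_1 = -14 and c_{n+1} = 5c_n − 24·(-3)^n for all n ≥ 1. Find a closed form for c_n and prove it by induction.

Claim: c_n = -5^n + 3·(-3)^n.

Base case: c_1 = -14, and -5^1 + 3·(-3)^1 = -5 − 9 = -14.
Assume c_k = -5^k + 3·(-3)^k for some k ≥ 1.
Then c_{k+1} = 5c_k − 24·(-3)^k = 5·(-5^k + 3·(-3)^k) − 24·(-3)^k = -5^{k+1} + 15·(-3)^k − 24·(-3)^k = -5^{k+1} − 9·(-3)^k = -5^{k+1} + 3·(-3)^{k+1}.
This completes the inductive step, so c_n = -5^n + 3·(-3)^n for all n ≥ 1.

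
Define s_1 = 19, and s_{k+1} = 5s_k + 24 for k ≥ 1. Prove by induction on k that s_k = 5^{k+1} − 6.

Base case: s_1 = 19, and 5^{1+1} − 6 = 25 − 6 = 19.
Assume s_r = 5^{r+1} − 6 for some r ≥ 1.
Then s_{r+1} = 5s_r + 24 = 5·(5^{r+1} − 6) + 24 = 5^{r+2} − 30 + 24 = 5^{r+2} − 6.
So the formula holds for r+1, and by induction s_k = 5^{k+1} − 6 for all k ≥ 1.

s_k = 5^{k+1} − 6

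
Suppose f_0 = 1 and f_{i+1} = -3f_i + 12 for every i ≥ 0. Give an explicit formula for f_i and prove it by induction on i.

Claim: f_i = -2·(-3)^i + 3.

Base case: f_0 = 1, and -2·(-3)^0 + 3 = -2 + 3 = 1.
Assume f_j = -2·(-3)^j + 3 for some j ≥ 0.
Then f_{j+1} = -3f_j + 12 = -3·(-2·(-3)^j + 3) + 12 = 6·(-3)^j − 9 + 12 = -2·(-3)^{j+1} + 3.
Hence f_i = -2·(-3)^i + 3 for every i ≥ 0, by induction.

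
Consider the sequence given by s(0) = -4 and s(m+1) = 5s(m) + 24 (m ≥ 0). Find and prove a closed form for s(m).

Claim: s(m) = 2·5^m − 6.

Base case: s(0) = -4, and 2·5^0 − 6 = 2 − 6 = -4.
Assume s(r) = 2·5^r − 6 for some r ≥ 0.
Then s(r+1) = 5s(r) + 24 = 5·(2·5^r − 6) + 24 = 10·5^r − 30 + 24 = 2·5^{r+1} − 6.
By induction, s(m) = 2·5^m − 6 for all m ≥ 0.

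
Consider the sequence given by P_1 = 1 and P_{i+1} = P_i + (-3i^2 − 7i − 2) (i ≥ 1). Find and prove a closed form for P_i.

Claim: P_i = -i^3 − 2i^2 + i + 3.

Base case: P_1 = 1, and -1^3 − 2·1^2 + 1 + 3 = 1.
Assume P_j = -j^3 − 2j^2 + j + 3.
Then P_{j+1} = P_j + (-3j^2 − 7j − 2) = (-j^3 − 2j^2 + j + 3) + (-3j^2 − 7j − 2) = -j^3 − 5j^2 − 6j + 1,
and -(j+1)^3 − 2·(j+1)^2 + (j+1) + 3 = -j^3 − 5j^2 − 6j + 1.
Hence P_i = -i^3 − 2i^2 + i + 3 for every i ≥ 1, by induction.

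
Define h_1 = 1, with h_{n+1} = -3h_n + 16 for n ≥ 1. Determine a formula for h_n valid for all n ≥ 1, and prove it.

Claim: h_n = (-3)^n + 4.

Base case: h_1 = 1, and (-3)^1 + 4 = -3 + 4 = 1.
Assume h_r = (-3)^r + 4 for some r ≥ 1.
Then h_{r+1} = -3h_r + 16 = -3·((-3)^r + 4) + 16 = -3·(-3)^r − 12 + 16 = (-3)^{r+1} + 4.
Hence h_n = (-3)^n + 4 for every n ≥ 1, by induction.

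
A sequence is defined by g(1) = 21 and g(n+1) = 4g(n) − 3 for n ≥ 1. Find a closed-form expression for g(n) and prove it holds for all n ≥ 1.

Claim: g(n) = 5·4^n + 1.

Base case: g(1) = 21, and 5·4^1 + 1 = 20 + 1 = 21.
Assume g(k) = 5·4^k + 1 for some k ≥ 1.
Then g(k+1) = 4g(k) − 3 = 4·(5·4^k + 1) − 3 = 20·4^k + 4 − 3 = 5·4^{k+1} + 1.
So the formula holds for k+1, and by induction g(n) = 5·4^n + 1 for all n ≥ 1.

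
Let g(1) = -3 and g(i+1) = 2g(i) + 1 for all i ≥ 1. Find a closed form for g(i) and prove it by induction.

Claim: g(i) = -2^i − 1.

Base case: g(1) = -3, and -2^1 − 1 = -2 − 1 = -3.
Assume g(k) = -2^k − 1 for some k ≥ 1.
Then g(k+1) = 2g(k) + 1 = 2·(-2^k − 1) + 1 = -2^{k+1} − 2 + 1 = -2^{k+1} − 1.
Hence g(i) = -2^i − 1 for every i ≥ 1, by induction.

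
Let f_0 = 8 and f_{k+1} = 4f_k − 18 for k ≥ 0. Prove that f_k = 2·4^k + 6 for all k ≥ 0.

Base case: f_0 = 8, and 2·4^0 + 6 = 2 + 6 = 8.
Assume f_j = 2·4^j + 6 for some j ≥ 0.
Then f_{j+1} = 4f_j − 18 = 4·(2·4^j + 6) − 18 = 8·4^j + 24 − 18 = 2·4^{j+1} + 6.
So the formula holds for j+1, and by induction f_k = 2·4^k + 6 for all k ≥ 0.

f_k = 2·4^k + 6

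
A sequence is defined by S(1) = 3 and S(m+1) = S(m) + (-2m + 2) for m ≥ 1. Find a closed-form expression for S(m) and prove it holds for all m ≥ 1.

Claim: S(m) = -m^2 + 3m + 1.

Base case: S(1) = 3, and -1^2 + 3·1 + 1 = 3.
Assume S(r) = -r^2 + 3r + 1.
Then S(r+1) = S(r) + (-2r + 2) = (-r^2 + 3r + 1) + (-2r + 2) = -r^2 + r + 3,
and -(r+1)^2 + 3·(r+1) + 1 = -r^2 + r + 3.
This completes the inductive step, so S(m) = -m^2 + 3m + 1 for all m ≥ 1.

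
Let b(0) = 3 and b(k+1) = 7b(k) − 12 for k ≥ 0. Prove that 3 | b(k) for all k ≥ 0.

Base case: b(0) = 3 = 3·1, so 3 | b(0).
Assume 3 | b(j), so b(j) = 3t for some integer t.
Then b(j+1) = 7b(j) − 12 = 7·(3t) − 12 = 3(7t − 4), so 3 | b(j+1).
By induction, 3 | b(k) for all k ≥ 0.

3 | b(k)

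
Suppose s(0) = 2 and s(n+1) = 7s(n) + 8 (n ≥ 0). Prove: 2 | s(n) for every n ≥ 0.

Base case: s(0) = 2 = 2·1, so 2 | s(0).
Assume 2 | s(j), so s(j) = 2t for some integer t.
Then s(j+1) = 7s(j) + 8 = 7·(2t) + 8 = 2(7t + 4), so 2 | s(j+1).
Hence 2 | s(n) for every n ≥ 0, by induction.

2 | s(n)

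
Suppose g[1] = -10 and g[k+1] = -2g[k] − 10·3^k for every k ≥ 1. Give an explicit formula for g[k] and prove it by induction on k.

Claim: g[k] = 2·(-2)^k − 2·3^k.

Base case: g[1] = -10, and 2·(-2)^1 − 2·3^1 = -4 − 6 = -10.
Assume g[r] = 2·(-2)^r − 2·3^r for some r ≥ 1.
Then g[r+1] = -2g[r] − 10·3^r = -2·(2·(-2)^r − 2·3^r) − 10·3^r = 2·(-2)^{r+1} + 4·3^r − 10·3^r = 2·(-2)^{r+1} − 6·3^r = 2·(-2)^{r+1} − 2·3^{r+1}.
This completes the inductive step, so g[k] = 2·(-2)^k − 2·3^k for all k ≥ 1.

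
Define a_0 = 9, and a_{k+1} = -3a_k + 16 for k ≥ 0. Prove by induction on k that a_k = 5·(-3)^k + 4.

Base case: a_0 = 9, and 5·(-3)^0 + 4 = 5 + 4 = 9.
Assume a_m = 5·(-3)^m + 4 for some m ≥ 0.
Then a_{m+1} = -3a_m + 16 = -3·(5·(-3)^m + 4) + 16 = -15·(-3)^m − 12 + 16 = 5·(-3)^{m+1} + 4.
By induction, a_k = 5·(-3)^k + 4 for all k ≥ 0.

a_k = 5·(-3)^k + 4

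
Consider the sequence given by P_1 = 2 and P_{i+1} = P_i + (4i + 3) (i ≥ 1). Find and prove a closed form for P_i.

Claim: P_i = 2i^2 + i − 1.

Base case: P_1 = 2, and 2·1^2 + 1 − 1 = 2.
Assume P_j = 2j^2 + j − 1.
Then P_{j+1} = P_j + (4j + 3) = (2j^2 + j − 1) + (4j + 3) = 2j^2 + 5j + 2,
and 2·(j+1)^2 + (j+1) − 1 = 2j^2 + 5j + 2.
Hence P_i = 2i^2 + i − 1 for every i ≥ 1, by induction.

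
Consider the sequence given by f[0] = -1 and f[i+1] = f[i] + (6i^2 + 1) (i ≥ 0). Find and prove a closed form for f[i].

Claim: f[i] = 2i^3 − 3i^2 + 2i − 1.

Base case: f[0] = -1, and 2·0^3 − 3·0^2 + 2·0 − 1 = -1.
Assume f[r] = 2r^3 − 3r^2 + 2r − 1.
Then f[r+1] = f[r] + (6r^2 + 1) = (2r^3 − 3r^2 + 2r − 1) + (6r^2 + 1) = 2r^3 + 3r^2 + 2r,
and 2·(r+1)^3 − 3·(r+1)^2 + 2·(r+1) − 1 = 2r^3 + 3r^2 + 2r.
By induction, f[i] = 2i^3 − 3i^2 + 2i − 1 for all i ≥ 0.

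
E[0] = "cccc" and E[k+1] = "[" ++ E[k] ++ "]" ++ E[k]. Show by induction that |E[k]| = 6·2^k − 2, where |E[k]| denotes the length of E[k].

Base case: |E[0]| = 4, and 6·2^0 − 2 = 4.
Assume |E[j]| = 6·2^j − 2.
Then |E[j+1]| = 1 + |E[j]| + 1 + |E[j]| = 2|E[j]| + 2 = 2(6·2^j − 2) + 2 = 6·2^{j+1} − 4 + 2 = 6·2^{j+1} − 2.
This completes the inductive step, so |E[k]| = 6·2^k − 2 for all k ≥ 0.

|E[k]| = 6·2^k − 2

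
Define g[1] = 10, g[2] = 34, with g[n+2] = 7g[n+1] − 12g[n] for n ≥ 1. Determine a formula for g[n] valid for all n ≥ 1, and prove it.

Claim: g[n] = 2·3^n + 4^n.

Base cases: g[1] = 10 and 2·3^1 + 4^1 = 10; g[2] = 34 and 2·3^2 + 4^2 = 34.
Assume g[j] = 2·3^j + 4^j for all 1 ≤ j ≤ r, where r ≥ 2.
Then g[r+1] = 7g[r] − 12g[r−1] = 7·(2·3^r + 4^r) − 12·(2·3^{r−1} + 4^{r−1}) = 2·(7·3 − 12)3^{r−1} + (7·4 − 12)4^{r−1} = 18·3^{r−1} + 16·4^{r−1} = 2·3^{r+1} + 4^{r+1}.
By strong induction, g[n] = 2·3^n + 4^n for all n ≥ 1.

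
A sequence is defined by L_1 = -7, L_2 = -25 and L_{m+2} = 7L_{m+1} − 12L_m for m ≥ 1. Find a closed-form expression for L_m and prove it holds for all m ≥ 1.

Claim: L_m = -4^m − 3^m.

Base cases: L_1 = -7 and -4^1 − 3^1 = -7; L_2 = -25 and -4^2 − 3^2 = -25.
Assume L_j = -4^j − 3^j for all 1 ≤ j ≤ k, where k ≥ 2.
Then L_{k+1} = 7L_k − 12L_{k−1} = 7·(-4^k − 3^k) − 12·(-4^{k−1} − 3^{k−1}) = -(7·4 − 12)4^{k−1} − (7·3 − 12)3^{k−1} = -16·4^{k−1} − 9·3^{k−1} = -4^{k+1} − 3^{k+1}.
Hence L_m = -4^m − 3^m for every m ≥ 1, by strong induction.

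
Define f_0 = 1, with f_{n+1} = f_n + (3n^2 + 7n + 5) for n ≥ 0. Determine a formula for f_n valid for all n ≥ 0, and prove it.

Claim: f_n = n^3 + 2n^2 + 2n + 1.

Base case: f_0 = 1, and 0^3 + 2·0^2 + 2·0 + 1 = 1.
Assume f_k = k^3 + 2k^2 + 2k + 1.
Then f_{k+1} = f_k + (3k^2 + 7k + 5) = (k^3 + 2k^2 + 2k + 1) + (3k^2 + 7k + 5) = k^3 + 5k^2 + 9k + 6,
and (k+1)^3 + 2·(k+1)^2 + 2·(k+1) + 1 = k^3 + 5k^2 + 9k + 6.
This completes the inductive step, so f_n = n^3 + 2n^2 + 2n + 1 for all n ≥ 0.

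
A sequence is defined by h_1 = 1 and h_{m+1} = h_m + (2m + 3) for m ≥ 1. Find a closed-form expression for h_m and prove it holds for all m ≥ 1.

Claim: h_m = m^2 + 2m − 2.

Base case: h_1 = 1, and 1^2 + 2·1 − 2 = 1.
Assume h_k = k^2 + 2k − 2.
Then h_{k+1} = h_k + (2k + 3) = (k^2 + 2k − 2) + (2k + 3) = k^2 + 4k + 1,
and (k+1)^2 + 2·(k+1) − 2 = k^2 + 4k + 1.
This completes the inductive step, so h_m = m^2 + 2m − 2 for all m ≥ 1.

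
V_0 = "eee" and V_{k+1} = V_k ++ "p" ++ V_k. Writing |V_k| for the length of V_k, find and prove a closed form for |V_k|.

Claim: |V_k| = 2^{k+2} − 1.

Base case: |V_0| = 3, and 2^{0+2} − 1 = 3.
Assume |V_m| = 2^{m+2} − 1.
Then |V_{m+1}| = |V_m| + 1 + |V_m| = 2|V_m| + 1 = 2(2^{m+2} − 1) + 1 = 2^{m+3} − 2 + 1 = 2^{m+3} − 1.
So the formula holds for m+1, and by induction |V_k| = 2^{k+2} − 1 for all k ≥ 0.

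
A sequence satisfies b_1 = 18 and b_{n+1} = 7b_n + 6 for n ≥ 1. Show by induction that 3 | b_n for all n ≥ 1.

Base case: b_1 = 18 = 3·6, so 3 | b_1.
Assume 3 | b_r, so b_r = 3t for some integer t.
Then b_{r+1} = 7b_r + 6 = 7·(3t) + 6 = 3(7t + 2), so 3 | b_{r+1}.
This completes the inductive step, so 3 | b_n for all n ≥ 1.

3 | b_n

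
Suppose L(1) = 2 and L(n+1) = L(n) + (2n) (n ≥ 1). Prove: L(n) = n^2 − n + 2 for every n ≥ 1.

Base case: L(1) = 2, and 1^2 − 1 + 2 = 2.
Assume L(r) = r^2 − r + 2.
Then L(r+1) = L(r) + (2r) = (r^2 − r + 2) + (2r) = r^2 + r + 2,
and (r+1)^2 − (r+1) + 2 = r^2 + r + 2.
By induction, L(n) = n^2 − n + 2 for all n ≥ 1.

L(n) = n^2 − n + 2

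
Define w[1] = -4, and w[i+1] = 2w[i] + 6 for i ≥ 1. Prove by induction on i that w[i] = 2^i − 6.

Base case: w[1] = -4, and 2^1 − 6 = 2 − 6 = -4.
Assume w[r] = 2^r − 6 for some r ≥ 1.
Then w[r+1] = 2w[r] + 6 = 2·(2^r − 6) + 6 = 2^{r+1} − 12 + 6 = 2^{r+1} − 6.
So the formula holds for r+1, and by induction w[i] = 2^i − 6 for all i ≥ 1.

w[i] = 2^i − 6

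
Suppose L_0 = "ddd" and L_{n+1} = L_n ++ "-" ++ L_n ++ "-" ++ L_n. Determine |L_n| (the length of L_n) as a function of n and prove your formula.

Claim: |L_n| = 4·3^n − 1.

Base case: |L_0| = 3, and 4·3^0 − 1 = 3.
Assume |L_k| = 4·3^k − 1.
Then |L_{k+1}| = 3|L_k| + 2 = 3(4·3^k − 1) + 2 = 4·3^{k+1} − 3 + 2 = 4·3^{k+1} − 1.
Hence |L_n| = 4·3^n − 1 for every n ≥ 0, by induction.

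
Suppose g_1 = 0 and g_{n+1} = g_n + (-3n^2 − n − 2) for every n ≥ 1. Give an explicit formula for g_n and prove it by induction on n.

Claim: g_n = -n^3 + n^2 − 2n + 2.

Base case: g_1 = 0, and -1^3 + 1^2 − 2·1 + 2 = 0.
Assume g_j = -j^3 + j^2 − 2j + 2.
Then g_{j+1} = g_j + (-3j^2 − j − 2) = (-j^3 + j^2 − 2j + 2) + (-3j^2 − j − 2) = -j^3 − 2j^2 − 3j,
and -(j+1)^3 + (j+1)^2 − 2·(j+1) + 2 = -j^3 − 2j^2 − 3j.
This completes the inductive step, so g_n = -n^3 + n^2 − 2n + 2 for all n ≥ 1.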